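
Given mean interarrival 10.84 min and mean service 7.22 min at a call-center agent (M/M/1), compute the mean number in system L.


λ = 60/10.84 = 5.5351 /hr
μ = 60/7.22 = 8.3102 /hr
ρ = λ/μ = 5.5351/8.3102 = 0.6661
L = ρ/(1−ρ) = 0.6661/0.3339 = 1.9945

Final: 1.9945


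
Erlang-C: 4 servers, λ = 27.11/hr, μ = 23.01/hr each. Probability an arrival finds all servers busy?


a = λ/μ = 1.1782; ρ = a/4 = 0.2945
P₀ = 0.306878 (from M/M/c formula)
C(c,a) = [a^c/(c!(1−ρ))]·P₀ = [1.92687/(24·0.7055)]·0.306878
= 0.11381·0.306878 = 0.034925

Final: 0.034925


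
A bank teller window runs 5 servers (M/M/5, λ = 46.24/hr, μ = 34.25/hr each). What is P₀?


a = λ/μ = 46.24/34.25 = 1.3501; ρ = a/c = 0.2700
Σ_{k=0}^{4} a^k/k! (terms k=0..4) = 1.00000 + 1.35007 + 0.91135 + 0.41013 + 0.13843 = 3.80998
Tail: a^5/(5!(1−ρ)) = 4.48525/(120·0.7300) = 0.05120
P₀ = 1/(3.80998 + 0.05120) = 1/3.86118 = 0.258988

Final: 0.258988


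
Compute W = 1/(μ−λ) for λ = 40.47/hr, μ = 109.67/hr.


W = 1/(μ−λ) = 1/(109.67 − 40.47) = 1/69.20 = 0.01445 hr

Final: 0.01445 hr


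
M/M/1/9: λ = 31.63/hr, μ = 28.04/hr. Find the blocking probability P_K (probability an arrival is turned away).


ρ = λ/μ = 31.63/28.04 = 1.1280
P_K = (1−ρ)ρ^K/(1−ρ^(K+1)) = (-0.1280·2.957268)/(1 − 3.335891)
= -0.378623/-2.335891 = 0.162089

Final: 0.162089


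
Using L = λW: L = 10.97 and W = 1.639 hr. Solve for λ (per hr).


λ = L/W = 10.97/1.639 = 6.6931 /hr

Final: 6.6931 /hr


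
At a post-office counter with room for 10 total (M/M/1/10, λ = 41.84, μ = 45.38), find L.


ρ = 41.84/45.38 = 0.9220
L = ρ[1 − (K+1)ρ^K + Kρ^(K+1)] / [(1−ρ)(1−ρ^(K+1))]
Numerator: 0.9220·(1 − 11·0.443886 + 10·0.409260) = 0.193477
Denominator: (0.07801)·(0.590740) = 0.046082
L = 0.193477/0.046082 = 4.1985

Final: 4.1985


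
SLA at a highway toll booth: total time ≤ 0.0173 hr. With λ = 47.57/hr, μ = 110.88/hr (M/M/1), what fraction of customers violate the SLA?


W ~ Exponential(μ−λ) for M/M/1.
μ − λ = 110.88 − 47.57 = 63.3100
P(W > t) = e^{−(μ−λ)t} = e^{−1.0953} = 0.334452

Final: 0.334452


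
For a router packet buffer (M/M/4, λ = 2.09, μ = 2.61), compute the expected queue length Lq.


a = λ/μ = 0.8008; ρ = a/4 = 0.2002
P₀ = 0.448757
Lq = P₀·a^c·ρ / (c!·(1−ρ)²) = 0.448757·0.41117·0.2002/(24·0.63969)
= 0.002406

Final: 0.002406


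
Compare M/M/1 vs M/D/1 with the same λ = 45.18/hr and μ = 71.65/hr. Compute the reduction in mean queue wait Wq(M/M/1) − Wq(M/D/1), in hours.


ρ = 45.18/71.65 = 0.6306
Wq(M/M/1) = ρ/(μ−λ) = 0.6306/26.47 = 0.02382 hr
Wq(M/D/1) = ρ/(2(μ−λ)) = 0.01191 hr
Savings = 0.02382 − 0.01191 = 0.01191 hr

Final: 0.01191 hr


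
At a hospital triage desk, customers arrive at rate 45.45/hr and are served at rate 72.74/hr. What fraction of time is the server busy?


ρ = λ/μ = 45.45/72.74 = 0.6248

Final: 0.6248


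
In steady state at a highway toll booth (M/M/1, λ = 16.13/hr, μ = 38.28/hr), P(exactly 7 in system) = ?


ρ = 16.13/38.28 = 0.4214
P_n = (1−ρ)·ρ^n = (1 − 0.4214)·0.4214^7 = 0.5786·0.002359 = 0.001365

Final: 0.001365


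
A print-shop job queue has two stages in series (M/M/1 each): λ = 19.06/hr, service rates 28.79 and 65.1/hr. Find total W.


Each node sees arrival rate λ = 19.06/hr (tandem ⇒ throughput preserved).
W₁ = 1/(μ₁−λ) = 1/(28.79−19.06) = 0.10277 hr
W₂ = 1/(μ₂−λ) = 1/(65.1−19.06) = 0.02172 hr
W_total = W₁ + W₂ = 0.10277 + 0.02172 = 0.12450 hr

Final: 0.12450 hr


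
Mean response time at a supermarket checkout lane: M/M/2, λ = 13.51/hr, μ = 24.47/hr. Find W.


a = 0.5521; ρ = 0.2761; P₀ = 0.567334
Lq = P₀·a^c·ρ/(c!(1−ρ)²) = 0.04554
Wq = Lq/λ = 0.04554/13.51 = 0.003371 hr
W = Wq + 1/μ = 0.003371 + 0.04087 = 0.04424 hr

Final: 0.04424 hr


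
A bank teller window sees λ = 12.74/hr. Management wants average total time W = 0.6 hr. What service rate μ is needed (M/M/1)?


W = 1/(μ−λ) ⇒ μ − λ = 1/W = 1/0.6 = 1.6667
μ = λ + 1/W = 12.74 + 1.6667 = 14.4067 per hr

Final: 14.4067 /hr


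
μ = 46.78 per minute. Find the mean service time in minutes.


Mean service time = 1/μ = 1/46.78 minute = 0.02138 minute
In minutes: 0.02138 × 1 = 0.02138 min

Final: 0.02138 min


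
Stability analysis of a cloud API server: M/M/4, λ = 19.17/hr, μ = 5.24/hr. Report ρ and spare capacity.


Total capacity cμ = 4·5.24 = 20.96/hr
ρ = λ/(cμ) = 19.17/20.96 = 0.9146
Stable ⇔ ρ < 1: YES
Spare capacity = cμ − λ = 20.96 − 19.17 = 1.79/hr

Final: ρ = 0.9146; stable; margin = 1.79/hr


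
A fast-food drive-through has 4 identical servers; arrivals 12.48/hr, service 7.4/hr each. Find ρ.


ρ = λ/(cμ) = 12.48/(4·7.4) = 12.48/29.60 = 0.4216

Final: 0.4216


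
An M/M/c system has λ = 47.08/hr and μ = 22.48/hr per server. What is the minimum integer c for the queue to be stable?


Stability requires cμ > λ ⇔ c > λ/μ.
λ/μ = 47.08/22.48 = 2.0943
Minimum integer c = ⌊2.0943⌋ + 1 = 3
Check: 3·22.48 = 67.44 > 47.08, while 2·22.48 = 44.96 ≤ 47.08

Final: 3 servers


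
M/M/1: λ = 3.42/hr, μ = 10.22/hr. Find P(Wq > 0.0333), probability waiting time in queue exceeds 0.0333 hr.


ρ = 3.42/10.22 = 0.3346
P(Wq > t) = ρ·e^{−(μ−λ)t} = 0.3346·e^{−0.2264}
= 0.3346·0.797367 = 0.266829

Final: 0.266829


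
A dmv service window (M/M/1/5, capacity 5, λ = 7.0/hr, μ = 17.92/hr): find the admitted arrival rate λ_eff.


ρ = 0.3906; P_K = (1−ρ)ρ^5/(1−ρ^6) = 0.005562
λ_eff = λ(1 − P_K) = 7.0·(1 − 0.005562) = 7.0·0.994438 = 6.9611 /hr

Final: 6.9611 /hr


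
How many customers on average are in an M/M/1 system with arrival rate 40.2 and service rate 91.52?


ρ = λ/μ = 40.2/91.52 = 0.4392
L = ρ/(1−ρ) = 0.4392/(1 − 0.4392) = 0.4392/0.5608 = 0.7833

Final: 0.7833


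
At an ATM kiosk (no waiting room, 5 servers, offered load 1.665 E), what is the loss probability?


B(c,a) = (a^c/c!) / Σ_{k=0}^{c} a^k/k!
a^5/5! = 0.106633
Σ terms (k=0..5): 1.00000 + 1.66500 + 1.38611 + 0.76929 + 0.32022 + 0.10663 = 5.247256
B = 0.106633/5.247256 = 0.020322

Final: 0.020322


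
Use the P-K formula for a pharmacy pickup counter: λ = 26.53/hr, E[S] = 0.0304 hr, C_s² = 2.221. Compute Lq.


ρ = λ·E[S] = 26.53·0.0304 = 0.8065
Lq = ρ²(1+C_s²)/(2(1−ρ)) = 0.6505·(1+2.221)/(2·0.1935)
= 0.6505·3.2210/0.3870 = 5.41413

Final: 5.41413


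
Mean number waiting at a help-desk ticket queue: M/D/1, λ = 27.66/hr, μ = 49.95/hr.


ρ = 27.66/49.95 = 0.5538
M/D/1: Lq = ρ²/(2(1−ρ)) = 0.3066/(2·0.4462) = 0.34358

Final: 0.34358


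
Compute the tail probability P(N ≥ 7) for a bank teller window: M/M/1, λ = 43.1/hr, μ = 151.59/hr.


ρ = 43.1/151.59 = 0.2843
P(N ≥ n) = ρ^n = 0.2843^7 = 0.0001502

Final: 0.0001502


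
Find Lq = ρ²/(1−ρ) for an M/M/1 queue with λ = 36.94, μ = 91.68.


ρ = 36.94/91.68 = 0.4029
Lq = ρ²/(1−ρ) = 0.1623/0.5971 = 0.2719

Final: 0.2719


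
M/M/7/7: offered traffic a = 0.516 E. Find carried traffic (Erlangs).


B(7,0.516) = 0.000001154 (Erlang-B)
Carried load = a(1 − B) = 0.516·(1 − 0.000001154) = 0.516·0.999999 = 0.5160 E

Final: 0.5160 Erlangs


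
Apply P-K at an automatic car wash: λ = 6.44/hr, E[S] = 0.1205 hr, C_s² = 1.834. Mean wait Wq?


ρ = λ·E[S] = 6.44·0.1205 = 0.7760
E[S²] = E[S]²(1+C_s²) = 0.1205²·(1+1.834) = 0.041150
Wq = λ·E[S²]/(2(1−ρ)) = 6.44·0.041150/(2·0.2240) = 0.59159 hr

Final: 0.59159 hr


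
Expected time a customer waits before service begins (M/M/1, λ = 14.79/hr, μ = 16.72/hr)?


ρ = 14.79/16.72 = 0.8846
Wq = ρ/(μ−λ) = 0.8846/(16.72 − 14.79) = 0.8846/1.93 = 0.4583 hr

Final: 0.4583 hr


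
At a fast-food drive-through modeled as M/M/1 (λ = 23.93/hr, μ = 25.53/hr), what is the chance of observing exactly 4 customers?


ρ = 23.93/25.53 = 0.9373
P_n = (1−ρ)·ρ^n = (1 − 0.9373)·0.9373^4 = 0.06267·0.771912 = 0.048377

Final: 0.048377


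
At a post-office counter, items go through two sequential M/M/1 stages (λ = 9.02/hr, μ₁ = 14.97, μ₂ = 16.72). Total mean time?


Each node sees arrival rate λ = 9.02/hr (tandem ⇒ throughput preserved).
W₁ = 1/(μ₁−λ) = 1/(14.97−9.02) = 0.16807 hr
W₂ = 1/(μ₂−λ) = 1/(16.72−9.02) = 0.12987 hr
W_total = W₁ + W₂ = 0.16807 + 0.12987 = 0.29794 hr

Final: 0.29794 hr


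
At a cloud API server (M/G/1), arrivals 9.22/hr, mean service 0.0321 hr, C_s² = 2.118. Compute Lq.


ρ = λ·E[S] = 9.22·0.0321 = 0.2960
Lq = ρ²(1+C_s²)/(2(1−ρ)) = 0.08759·(1+2.118)/(2·0.7040)
= 0.08759·3.1180/1.4081 = 0.19396

Final: 0.19396


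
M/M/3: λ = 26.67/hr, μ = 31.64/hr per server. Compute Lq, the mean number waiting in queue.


a = λ/μ = 0.8429; ρ = a/3 = 0.2810
P₀ = 0.427899
Lq = P₀·a^c·ρ / (c!·(1−ρ)²) = 0.427899·0.59891·0.2810/(6·0.51700)
= 0.02321

Final: 0.02321


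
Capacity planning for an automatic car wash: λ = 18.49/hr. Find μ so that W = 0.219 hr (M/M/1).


W = 1/(μ−λ) ⇒ μ − λ = 1/W = 1/0.219 = 4.5662
μ = λ + 1/W = 18.49 + 4.5662 = 23.0562 per hr

Final: 23.0562 /hr


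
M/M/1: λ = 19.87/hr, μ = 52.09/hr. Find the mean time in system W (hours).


W = 1/(μ−λ) = 1/(52.09 − 19.87) = 1/32.22 = 0.03104 hr

Final: 0.03104 hr


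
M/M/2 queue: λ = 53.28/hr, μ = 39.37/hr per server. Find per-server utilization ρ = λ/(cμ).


ρ = λ/(cμ) = 53.28/(2·39.37) = 53.28/78.74 = 0.6767

Final: 0.6767


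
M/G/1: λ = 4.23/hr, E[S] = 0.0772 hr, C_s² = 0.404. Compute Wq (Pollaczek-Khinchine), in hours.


ρ = λ·E[S] = 4.23·0.0772 = 0.3266
E[S²] = E[S]²(1+C_s²) = 0.0772²·(1+0.404) = 0.008368
Wq = λ·E[S²]/(2(1−ρ)) = 4.23·0.008368/(2·0.6734) = 0.02628 hr

Final: 0.02628 hr


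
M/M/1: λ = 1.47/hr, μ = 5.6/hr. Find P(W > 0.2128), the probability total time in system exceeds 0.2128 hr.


W ~ Exponential(μ−λ) for M/M/1.
μ − λ = 5.6 − 1.47 = 4.1300
P(W > t) = e^{−(μ−λ)t} = e^{−0.8789} = 0.415254

Final: 0.415254


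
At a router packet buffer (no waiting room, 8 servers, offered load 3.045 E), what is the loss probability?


B(c,a) = (a^c/c!) / Σ_{k=0}^{c} a^k/k!
a^8/8! = 0.183306
Σ terms (k=0..8): 1.00000 + 3.04500 + 4.63601 + 4.70555 + 3.58210 + 2.18150 + 1.10711 + 0.48159 + 0.18331 = 20.922178
B = 0.183306/20.922178 = 0.008761

Final: 0.008761


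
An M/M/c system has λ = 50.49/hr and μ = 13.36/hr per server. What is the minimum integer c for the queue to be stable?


Stability requires cμ > λ ⇔ c > λ/μ.
λ/μ = 50.49/13.36 = 3.7792
Minimum integer c = ⌊3.7792⌋ + 1 = 4
Check: 4·13.36 = 53.44 > 50.49, while 3·13.36 = 40.08 ≤ 50.49

Final: 4 servers


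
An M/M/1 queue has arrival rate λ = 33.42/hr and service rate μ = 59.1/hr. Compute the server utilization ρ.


ρ = λ/μ = 33.42/59.1 = 0.5655

Final: 0.5655


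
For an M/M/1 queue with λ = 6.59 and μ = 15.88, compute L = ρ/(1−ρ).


ρ = λ/μ = 6.59/15.88 = 0.4150
L = ρ/(1−ρ) = 0.4150/(1 − 0.4150) = 0.4150/0.5850 = 0.7094

Final: 0.7094


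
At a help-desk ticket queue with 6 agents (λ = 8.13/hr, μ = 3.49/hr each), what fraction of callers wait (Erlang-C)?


a = λ/μ = 2.3295; ρ = a/6 = 0.3883
P₀ = 0.096982 (from M/M/c formula)
C(c,a) = [a^c/(c!(1−ρ))]·P₀ = [159.80513/(720·0.6117)]·0.096982
= 0.36282·0.096982 = 0.035186

Final: 0.035186


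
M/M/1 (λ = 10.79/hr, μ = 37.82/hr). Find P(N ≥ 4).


ρ = 10.79/37.82 = 0.2853
P(N ≥ n) = ρ^n = 0.2853^4 = 0.006625

Final: 0.006625


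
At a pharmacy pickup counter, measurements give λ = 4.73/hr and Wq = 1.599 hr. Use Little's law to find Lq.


Lq = λWq = 4.73·1.599 = 7.5633

Final: 7.5633


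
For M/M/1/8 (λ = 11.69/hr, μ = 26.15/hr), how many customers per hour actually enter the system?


ρ = 0.4470; P_K = (1−ρ)ρ^8/(1−ρ^9) = 0.0008826
λ_eff = λ(1 − P_K) = 11.69·(1 − 0.0008826) = 11.69·0.999117 = 11.6797 /hr

Final: 11.6797 /hr


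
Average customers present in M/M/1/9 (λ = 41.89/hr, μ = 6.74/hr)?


ρ = 41.89/6.74 = 6.2151
L = ρ[1 − (K+1)ρ^K + Kρ^(K+1)] / [(1−ρ)(1−ρ^(K+1))]
Numerator: 6.2151·(1 − 10·13837389.775252 + 9·86001225.175864) = 3950569639.256552
Denominator: (-5.2151)·(-86001224.175864) = 448507867.920120
L = 3950569639.256552/448507867.920120 = 8.8083

Final: 8.8083


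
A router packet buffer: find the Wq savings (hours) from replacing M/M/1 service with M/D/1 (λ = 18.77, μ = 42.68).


ρ = 18.77/42.68 = 0.4398
Wq(M/M/1) = ρ/(μ−λ) = 0.4398/23.91 = 0.01839 hr
Wq(M/D/1) = ρ/(2(μ−λ)) = 0.009197 hr
Savings = 0.01839 − 0.009197 = 0.009197 hr

Final: 0.009197 hr


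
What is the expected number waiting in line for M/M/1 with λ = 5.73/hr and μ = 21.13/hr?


ρ = 5.73/21.13 = 0.2712
Lq = ρ²/(1−ρ) = 0.07354/0.7288 = 0.1009

Final: 0.1009


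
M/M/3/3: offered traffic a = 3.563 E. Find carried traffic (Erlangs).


B(3,3.563) = 0.408620 (Erlang-B)
Carried load = a(1 − B) = 3.563·(1 − 0.408620) = 3.563·0.591380 = 2.1071 E

Final: 2.1071 Erlangs


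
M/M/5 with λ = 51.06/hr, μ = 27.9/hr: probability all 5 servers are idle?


a = λ/μ = 51.06/27.9 = 1.8301; ρ = a/c = 0.3660
Σ_{k=0}^{4} a^k/k! (terms k=0..4) = 1.00000 + 1.83011 + 1.67465 + 1.02159 + 0.46741 = 5.99376
Tail: a^5/(5!(1−ρ)) = 20.52972/(120·0.6340) = 0.26985
P₀ = 1/(5.99376 + 0.26985) = 1/6.26361 = 0.159652

Final: 0.159652


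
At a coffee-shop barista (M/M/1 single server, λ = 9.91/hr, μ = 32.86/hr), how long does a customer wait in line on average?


ρ = 9.91/32.86 = 0.3016
Wq = ρ/(μ−λ) = 0.3016/(32.86 − 9.91) = 0.3016/22.95 = 0.01314 hr

Final: 0.01314 hr


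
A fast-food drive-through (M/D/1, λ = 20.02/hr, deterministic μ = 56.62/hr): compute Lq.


ρ = 20.02/56.62 = 0.3536
M/D/1: Lq = ρ²/(2(1−ρ)) = 0.1250/(2·0.6464) = 0.09670

Final: 0.09670


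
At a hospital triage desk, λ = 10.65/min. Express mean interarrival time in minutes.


Mean interarrival time = 1/λ = 1/10.65 minute = 0.09390 minute
In minutes: 0.09390 × 1 = 0.09390 min

Final: 0.09390 min


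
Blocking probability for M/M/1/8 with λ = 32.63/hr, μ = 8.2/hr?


ρ = λ/μ = 32.63/8.2 = 3.9793
P_K = (1−ρ)ρ^K/(1−ρ^(K+1)) = (-2.9793·62867.439313)/(1 − 250166.407901)
= -187298.968588/-250165.407901 = 0.748701

Final: 0.748701


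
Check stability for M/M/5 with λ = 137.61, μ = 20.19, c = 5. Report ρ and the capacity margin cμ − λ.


Total capacity cμ = 5·20.19 = 100.95/hr
ρ = λ/(cμ) = 137.61/100.95 = 1.3632
Stable ⇔ ρ < 1: NO
Spare capacity = cμ − λ = 100.95 − 137.61 = -36.66/hr

Final: ρ = 1.3632; unstable; margin = -36.66/hr


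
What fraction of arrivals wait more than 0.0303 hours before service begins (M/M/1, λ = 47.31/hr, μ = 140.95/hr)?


ρ = 47.31/140.95 = 0.3357
P(Wq > t) = ρ·e^{−(μ−λ)t} = 0.3357·e^{−2.8373}
= 0.3357·0.058584 = 0.019664

Final: 0.019664


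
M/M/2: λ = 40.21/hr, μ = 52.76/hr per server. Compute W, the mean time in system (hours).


a = 0.7621; ρ = 0.3811; P₀ = 0.448158
Lq = P₀·a^c·ρ/(c!(1−ρ)²) = 0.12947
Wq = Lq/λ = 0.12947/40.21 = 0.003220 hr
W = Wq + 1/μ = 0.003220 + 0.01895 = 0.02217 hr

Final: 0.02217 hr


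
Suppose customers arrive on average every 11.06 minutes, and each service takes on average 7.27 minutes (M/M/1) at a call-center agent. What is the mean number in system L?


λ = 60/11.06 = 5.4250 /hr
μ = 60/7.27 = 8.2531 /hr
ρ = λ/μ = 5.4250/8.2531 = 0.6573
L = ρ/(1−ρ) = 0.6573/0.3427 = 1.9182

Final: 1.9182


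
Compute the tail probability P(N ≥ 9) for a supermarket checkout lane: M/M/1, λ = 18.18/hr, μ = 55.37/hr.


ρ = 18.18/55.37 = 0.3283
P(N ≥ n) = ρ^n = 0.3283^9 = 0.00004435

Final: 0.00004435


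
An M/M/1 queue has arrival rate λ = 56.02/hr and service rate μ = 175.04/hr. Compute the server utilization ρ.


ρ = λ/μ = 56.02/175.04 = 0.3200

Final: 0.3200


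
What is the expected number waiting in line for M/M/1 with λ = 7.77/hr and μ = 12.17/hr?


ρ = 7.77/12.17 = 0.6385
Lq = ρ²/(1−ρ) = 0.4076/0.3615 = 1.1275

Final: 1.1275


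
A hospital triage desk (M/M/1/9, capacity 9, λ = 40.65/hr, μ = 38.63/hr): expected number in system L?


ρ = 40.65/38.63 = 1.0523
L = ρ[1 − (K+1)ρ^K + Kρ^(K+1)] / [(1−ρ)(1−ρ^(K+1))]
Numerator: 1.0523·(1 − 10·1.582059 + 9·1.664786) = 0.170984
Denominator: (-0.05229)·(-0.664786) = 0.034762
L = 0.170984/0.034762 = 4.9187

Final: 4.9187


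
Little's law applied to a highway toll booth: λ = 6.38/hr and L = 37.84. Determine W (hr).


W = L/λ = 37.84/6.38 = 5.9310 hr

Final: 5.9310 hr


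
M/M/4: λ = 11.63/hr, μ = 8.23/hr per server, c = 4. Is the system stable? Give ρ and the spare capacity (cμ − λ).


Total capacity cμ = 4·8.23 = 32.92/hr
ρ = λ/(cμ) = 11.63/32.92 = 0.3533
Stable ⇔ ρ < 1: YES
Spare capacity = cμ − λ = 32.92 − 11.63 = 21.29/hr

Final: ρ = 0.3533; stable; margin = 21.29/hr


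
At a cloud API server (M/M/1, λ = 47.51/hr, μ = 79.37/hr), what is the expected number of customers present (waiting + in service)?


ρ = λ/μ = 47.51/79.37 = 0.5986
L = ρ/(1−ρ) = 0.5986/(1 − 0.5986) = 0.5986/0.4014 = 1.4912

Final: 1.4912


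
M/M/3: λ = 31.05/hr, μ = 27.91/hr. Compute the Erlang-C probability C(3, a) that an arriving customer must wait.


a = λ/μ = 1.1125; ρ = a/3 = 0.3708
P₀ = 0.322989 (from M/M/c formula)
C(c,a) = [a^c/(c!(1−ρ))]·P₀ = [1.37691/(6·0.6292)]·0.322989
= 0.36475·0.322989 = 0.117809

Final: 0.117809


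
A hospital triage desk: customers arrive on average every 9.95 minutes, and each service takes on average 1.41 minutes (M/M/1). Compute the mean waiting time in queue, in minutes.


λ = 60/9.95 = 6.0302 /hr
μ = 60/1.41 = 42.5532 /hr
ρ = λ/μ = 6.0302/42.5532 = 0.1417
Wq = ρ/(μ−λ) = 0.1417/(42.5532−6.0302) = 0.003880 hr
In minutes: 0.003880·60 = 0.2328 min

Final: 0.2328 min


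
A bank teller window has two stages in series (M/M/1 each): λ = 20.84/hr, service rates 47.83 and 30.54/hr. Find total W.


Each node sees arrival rate λ = 20.84/hr (tandem ⇒ throughput preserved).
W₁ = 1/(μ₁−λ) = 1/(47.83−20.84) = 0.03705 hr
W₂ = 1/(μ₂−λ) = 1/(30.54−20.84) = 0.10309 hr
W_total = W₁ + W₂ = 0.03705 + 0.10309 = 0.14014 hr

Final: 0.14014 hr


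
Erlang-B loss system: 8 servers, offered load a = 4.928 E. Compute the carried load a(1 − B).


B(8,4.928) = 0.066701 (Erlang-B)
Carried load = a(1 − B) = 4.928·(1 − 0.066701) = 4.928·0.933299 = 4.5993 E

Final: 4.5993 Erlangs


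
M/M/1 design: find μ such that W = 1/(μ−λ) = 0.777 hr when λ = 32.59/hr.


W = 1/(μ−λ) ⇒ μ − λ = 1/W = 1/0.777 = 1.2870
μ = λ + 1/W = 32.59 + 1.2870 = 33.8770 per hr

Final: 33.8770 /hr


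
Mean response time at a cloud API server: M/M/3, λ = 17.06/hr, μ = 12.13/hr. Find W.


a = 1.4064; ρ = 0.4688; P₀ = 0.234284
Lq = P₀·a^c·ρ/(c!(1−ρ)²) = 0.18049
Wq = Lq/λ = 0.18049/17.06 = 0.01058 hr
W = Wq + 1/μ = 0.01058 + 0.08244 = 0.09302 hr

Final: 0.09302 hr


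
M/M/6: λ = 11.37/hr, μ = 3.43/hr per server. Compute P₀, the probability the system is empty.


a = λ/μ = 11.37/3.43 = 3.3149; ρ = a/c = 0.5525
Σ_{k=0}^{5} a^k/k! (terms k=0..5) = 1.00000 + 3.31487 + 5.49418 + 6.07083 + 5.03100 + 3.33542 = 24.24629
Tail: a^6/(6!(1−ρ)) = 1326.77741/(720·0.4475) = 4.11767
P₀ = 1/(24.24629 + 4.11767) = 1/28.36396 = 0.035256

Final: 0.035256


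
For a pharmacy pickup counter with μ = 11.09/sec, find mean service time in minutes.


Mean service time = 1/μ = 1/11.09 second = 0.09017 second
In minutes: 0.09017 × 0.0166667 = 0.001503 min

Final: 0.001503 min


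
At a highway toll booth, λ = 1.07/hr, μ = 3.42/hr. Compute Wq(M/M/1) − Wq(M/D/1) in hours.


ρ = 1.07/3.42 = 0.3129
Wq(M/M/1) = ρ/(μ−λ) = 0.3129/2.35 = 0.13313 hr
Wq(M/D/1) = ρ/(2(μ−λ)) = 0.06657 hr
Savings = 0.13313 − 0.06657 = 0.06657 hr

Final: 0.06657 hr


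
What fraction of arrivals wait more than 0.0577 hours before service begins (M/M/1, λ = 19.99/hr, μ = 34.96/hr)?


ρ = 19.99/34.96 = 0.5718
P(Wq > t) = ρ·e^{−(μ−λ)t} = 0.5718·e^{−0.8638}
= 0.5718·0.421570 = 0.241052

Final: 0.241052


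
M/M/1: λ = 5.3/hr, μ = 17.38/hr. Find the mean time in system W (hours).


W = 1/(μ−λ) = 1/(17.38 − 5.3) = 1/12.08 = 0.08278 hr

Final: 0.08278 hr


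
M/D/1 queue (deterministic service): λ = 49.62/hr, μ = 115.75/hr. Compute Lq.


ρ = 49.62/115.75 = 0.4287
M/D/1: Lq = ρ²/(2(1−ρ)) = 0.1838/(2·0.5713) = 0.16083

Final: 0.16083


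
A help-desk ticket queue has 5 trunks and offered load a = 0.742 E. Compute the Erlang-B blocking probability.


B(c,a) = (a^c/c!) / Σ_{k=0}^{c} a^k/k!
a^5/5! = 0.001874
Σ terms (k=0..5): 1.00000 + 0.74200 + 0.27528 + 0.06809 + 0.01263 + 0.001874 = 2.099873
B = 0.001874/2.099873 = 0.0008926

Final: 0.0008926


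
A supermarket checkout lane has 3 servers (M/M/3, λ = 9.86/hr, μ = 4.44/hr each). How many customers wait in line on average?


a = λ/μ = 2.2207; ρ = a/3 = 0.7402
P₀ = 0.078658
Lq = P₀·a^c·ρ / (c!·(1−ρ)²) = 0.078658·10.95171·0.7402/(6·0.06748)
= 1.57507

Final: 1.57507


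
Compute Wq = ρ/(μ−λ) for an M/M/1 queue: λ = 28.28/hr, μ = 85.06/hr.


ρ = 28.28/85.06 = 0.3325
Wq = ρ/(μ−λ) = 0.3325/(85.06 − 28.28) = 0.3325/56.78 = 0.005855 hr

Final: 0.005855 hr


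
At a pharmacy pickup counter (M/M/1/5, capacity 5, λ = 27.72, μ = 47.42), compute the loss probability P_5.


ρ = λ/μ = 27.72/47.42 = 0.5846
P_K = (1−ρ)ρ^K/(1−ρ^(K+1)) = (0.4154·0.068259)/(1 − 0.039902)
= 0.028357/0.960098 = 0.029536

Final: 0.029536


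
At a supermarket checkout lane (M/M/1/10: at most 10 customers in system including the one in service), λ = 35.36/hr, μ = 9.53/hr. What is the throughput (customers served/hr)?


ρ = 3.7104; P_K = (1−ρ)ρ^10/(1−ρ^11) = 0.730487
λ_eff = λ(1 − P_K) = 35.36·(1 − 0.730487) = 35.36·0.269513 = 9.5300 /hr

Final: 9.5300 /hr


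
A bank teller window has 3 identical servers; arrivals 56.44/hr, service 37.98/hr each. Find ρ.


ρ = λ/(cμ) = 56.44/(3·37.98) = 56.44/113.94 = 0.4953

Final: 0.4953


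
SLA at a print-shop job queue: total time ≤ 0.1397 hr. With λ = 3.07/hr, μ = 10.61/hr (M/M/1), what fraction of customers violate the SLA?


W ~ Exponential(μ−λ) for M/M/1.
μ − λ = 10.61 − 3.07 = 7.5400
P(W > t) = e^{−(μ−λ)t} = e^{−1.0533} = 0.348772

Final: 0.348772


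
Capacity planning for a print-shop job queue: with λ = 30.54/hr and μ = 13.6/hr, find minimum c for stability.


Stability requires cμ > λ ⇔ c > λ/μ.
λ/μ = 30.54/13.6 = 2.2456
Minimum integer c = ⌊2.2456⌋ + 1 = 3
Check: 3·13.6 = 40.80 > 30.54, while 2·13.6 = 27.20 ≤ 30.54

Final: 3 servers


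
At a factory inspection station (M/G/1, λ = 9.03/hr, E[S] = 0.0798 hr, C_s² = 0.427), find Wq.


ρ = λ·E[S] = 9.03·0.0798 = 0.7206
E[S²] = E[S]²(1+C_s²) = 0.0798²·(1+0.427) = 0.009087
Wq = λ·E[S²]/(2(1−ρ)) = 9.03·0.009087/(2·0.2794) = 0.14684 hr

Final: 0.14684 hr


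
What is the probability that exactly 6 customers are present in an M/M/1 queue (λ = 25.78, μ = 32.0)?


ρ = 25.78/32.0 = 0.8056
P_n = (1−ρ)·ρ^n = (1 − 0.8056)·0.8056^6 = 0.1944·0.273399 = 0.053142

Final: 0.053142


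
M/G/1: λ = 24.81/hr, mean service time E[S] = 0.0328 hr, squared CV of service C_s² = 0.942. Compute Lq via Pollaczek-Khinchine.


ρ = λ·E[S] = 24.81·0.0328 = 0.8138
Lq = ρ²(1+C_s²)/(2(1−ρ)) = 0.6622·(1+0.942)/(2·0.1862)
= 0.6622·1.9420/0.3725 = 3.45276

Final: 3.45276


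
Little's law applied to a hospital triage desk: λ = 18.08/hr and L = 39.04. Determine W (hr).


W = L/λ = 39.04/18.08 = 2.1593 hr

Final: 2.1593 hr


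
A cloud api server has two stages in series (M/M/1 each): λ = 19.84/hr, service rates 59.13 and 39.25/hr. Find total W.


Each node sees arrival rate λ = 19.84/hr (tandem ⇒ throughput preserved).
W₁ = 1/(μ₁−λ) = 1/(59.13−19.84) = 0.02545 hr
W₂ = 1/(μ₂−λ) = 1/(39.25−19.84) = 0.05152 hr
W_total = W₁ + W₂ = 0.02545 + 0.05152 = 0.07697 hr

Final: 0.07697 hr


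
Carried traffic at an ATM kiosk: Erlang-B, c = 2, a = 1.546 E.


B(2,1.546) = 0.319444 (Erlang-B)
Carried load = a(1 − B) = 1.546·(1 − 0.319444) = 1.546·0.680556 = 1.0521 E

Final: 1.0521 Erlangs


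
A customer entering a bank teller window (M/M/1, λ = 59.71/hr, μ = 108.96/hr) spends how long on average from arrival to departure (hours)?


W = 1/(μ−λ) = 1/(108.96 − 59.71) = 1/49.25 = 0.02030 hr

Final: 0.02030 hr


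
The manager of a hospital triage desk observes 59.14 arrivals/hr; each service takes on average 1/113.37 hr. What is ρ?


ρ = λ/μ = 59.14/113.37 = 0.5217

Final: 0.5217


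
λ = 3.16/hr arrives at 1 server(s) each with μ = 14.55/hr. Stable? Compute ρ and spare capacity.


Total capacity cμ = 1·14.55 = 14.55/hr
ρ = λ/(cμ) = 3.16/14.55 = 0.2172
Stable ⇔ ρ < 1: YES
Spare capacity = cμ − λ = 14.55 − 3.16 = 11.39/hr

Final: ρ = 0.2172; stable; margin = 11.39/hr


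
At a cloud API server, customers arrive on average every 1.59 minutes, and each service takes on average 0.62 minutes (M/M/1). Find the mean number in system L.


λ = 60/1.59 = 37.7358 /hr
μ = 60/0.62 = 96.7742 /hr
ρ = λ/μ = 37.7358/96.7742 = 0.3899
L = ρ/(1−ρ) = 0.3899/0.6101 = 0.6392

Final: 0.6392


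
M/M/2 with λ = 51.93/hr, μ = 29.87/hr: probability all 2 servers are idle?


a = λ/μ = 51.93/29.87 = 1.7385; ρ = a/c = 0.8693
Σ_{k=0}^{1} a^k/k! (terms k=0..1) = 1.00000 + 1.73853 = 2.73853
Tail: a^2/(2!(1−ρ)) = 3.02250/(2·0.1307) = 11.55980
P₀ = 1/(2.73853 + 11.55980) = 1/14.29834 = 0.069938

Final: 0.069938


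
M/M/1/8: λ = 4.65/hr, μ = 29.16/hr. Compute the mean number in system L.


ρ = 4.65/29.16 = 0.1595
L = ρ[1 − (K+1)ρ^K + Kρ^(K+1)] / [(1−ρ)(1−ρ^(K+1))]
Numerator: 0.1595·(1 − 9·0.0000004181 + 8·0.00000006668) = 0.159465
Denominator: (0.8405)·(1.000000) = 0.840535
L = 0.159465/0.840535 = 0.1897

Final: 0.1897


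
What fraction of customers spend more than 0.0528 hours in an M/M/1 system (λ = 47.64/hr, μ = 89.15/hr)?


W ~ Exponential(μ−λ) for M/M/1.
μ − λ = 89.15 − 47.64 = 41.5100
P(W > t) = e^{−(μ−λ)t} = e^{−2.1917} = 0.111724

Final: 0.111724


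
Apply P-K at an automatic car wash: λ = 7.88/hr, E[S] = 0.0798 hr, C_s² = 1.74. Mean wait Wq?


ρ = λ·E[S] = 7.88·0.0798 = 0.6288
E[S²] = E[S]²(1+C_s²) = 0.0798²·(1+1.74) = 0.017448
Wq = λ·E[S²]/(2(1−ρ)) = 7.88·0.017448/(2·0.3712) = 0.18521 hr

Final: 0.18521 hr


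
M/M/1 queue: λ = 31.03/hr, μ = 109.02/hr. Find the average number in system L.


ρ = λ/μ = 31.03/109.02 = 0.2846
L = ρ/(1−ρ) = 0.2846/(1 − 0.2846) = 0.2846/0.7154 = 0.3979

Final: 0.3979


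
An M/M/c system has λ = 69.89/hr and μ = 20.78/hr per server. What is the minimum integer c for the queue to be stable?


Stability requires cμ > λ ⇔ c > λ/μ.
λ/μ = 69.89/20.78 = 3.3633
Minimum integer c = ⌊3.3633⌋ + 1 = 4
Check: 4·20.78 = 83.12 > 69.89, while 3·20.78 = 62.34 ≤ 69.89

Final: 4 servers


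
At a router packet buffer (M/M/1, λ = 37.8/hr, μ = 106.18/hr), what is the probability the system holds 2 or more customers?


ρ = 37.8/106.18 = 0.3560
P(N ≥ n) = ρ^n = 0.3560^2 = 0.126735

Final: 0.126735


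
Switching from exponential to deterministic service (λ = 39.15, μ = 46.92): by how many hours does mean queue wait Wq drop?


ρ = 39.15/46.92 = 0.8344
Wq(M/M/1) = ρ/(μ−λ) = 0.8344/7.77 = 0.10739 hr
Wq(M/D/1) = ρ/(2(μ−λ)) = 0.05369 hr
Savings = 0.10739 − 0.05369 = 0.05369 hr

Final: 0.05369 hr


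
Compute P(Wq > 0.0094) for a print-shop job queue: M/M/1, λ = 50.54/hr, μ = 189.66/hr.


ρ = 50.54/189.66 = 0.2665
P(Wq > t) = ρ·e^{−(μ−λ)t} = 0.2665·e^{−1.3077}
= 0.2665·0.270434 = 0.072064

Final: 0.072064


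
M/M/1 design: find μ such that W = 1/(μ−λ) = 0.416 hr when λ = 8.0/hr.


W = 1/(μ−λ) ⇒ μ − λ = 1/W = 1/0.416 = 2.4038
μ = λ + 1/W = 8.0 + 2.4038 = 10.4038 per hr

Final: 10.4038 /hr


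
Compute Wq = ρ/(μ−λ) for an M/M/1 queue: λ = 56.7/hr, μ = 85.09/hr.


ρ = 56.7/85.09 = 0.6664
Wq = ρ/(μ−λ) = 0.6664/(85.09 − 56.7) = 0.6664/28.39 = 0.02347 hr

Final: 0.02347 hr


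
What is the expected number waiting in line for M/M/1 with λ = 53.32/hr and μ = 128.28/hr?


ρ = 53.32/128.28 = 0.4157
Lq = ρ²/(1−ρ) = 0.1728/0.5843 = 0.2957

Final: 0.2957


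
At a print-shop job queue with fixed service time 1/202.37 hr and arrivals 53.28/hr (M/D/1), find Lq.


ρ = 53.28/202.37 = 0.2633
M/D/1: Lq = ρ²/(2(1−ρ)) = 0.06932/(2·0.7367) = 0.04704

Final: 0.04704


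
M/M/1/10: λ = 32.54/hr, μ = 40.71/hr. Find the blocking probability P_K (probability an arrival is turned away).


ρ = λ/μ = 32.54/40.71 = 0.7993
P_K = (1−ρ)ρ^K/(1−ρ^(K+1)) = (0.2007·0.106455)/(1 − 0.085090)
= 0.021364/0.914910 = 0.023351

Final: 0.023351


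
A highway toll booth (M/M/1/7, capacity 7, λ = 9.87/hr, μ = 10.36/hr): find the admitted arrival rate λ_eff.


ρ = 0.9527; P_K = (1−ρ)ρ^7/(1−ρ^8) = 0.104855
λ_eff = λ(1 − P_K) = 9.87·(1 − 0.104855) = 9.87·0.895145 = 8.8351 /hr

Final: 8.8351 /hr


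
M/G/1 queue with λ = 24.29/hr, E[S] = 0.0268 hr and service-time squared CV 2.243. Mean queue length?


ρ = λ·E[S] = 24.29·0.0268 = 0.6510
Lq = ρ²(1+C_s²)/(2(1−ρ)) = 0.4238·(1+2.243)/(2·0.3490)
= 0.4238·3.2430/0.6981 = 1.96871

Final: 1.96871


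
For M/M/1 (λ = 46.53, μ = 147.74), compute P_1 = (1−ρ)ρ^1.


ρ = 46.53/147.74 = 0.3149
P_n = (1−ρ)·ρ^n = (1 − 0.3149)·0.3149^1 = 0.6851·0.314945 = 0.215755

Final: 0.215755


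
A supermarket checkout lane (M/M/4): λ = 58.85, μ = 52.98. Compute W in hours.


a = 1.1108; ρ = 0.2777; P₀ = 0.328517
Lq = P₀·a^c·ρ/(c!(1−ρ)²) = 0.01109
Wq = Lq/λ = 0.01109/58.85 = 0.0001885 hr
W = Wq + 1/μ = 0.0001885 + 0.01888 = 0.01906 hr

Final: 0.01906 hr


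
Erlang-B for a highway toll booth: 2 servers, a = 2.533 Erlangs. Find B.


B(c,a) = (a^c/c!) / Σ_{k=0}^{c} a^k/k!
a^2/2! = 3.208044
Σ terms (k=0..2): 1.00000 + 2.53300 + 3.20804 = 6.741044
B = 3.208044/6.741044 = 0.475897

Final: 0.475897


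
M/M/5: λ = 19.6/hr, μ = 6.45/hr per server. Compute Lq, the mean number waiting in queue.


a = λ/μ = 3.0388; ρ = a/5 = 0.6078
P₀ = 0.044663
Lq = P₀·a^c·ρ / (c!·(1−ρ)²) = 0.044663·259.10857·0.6078/(120·0.15386)
= 0.38093

Final: 0.38093


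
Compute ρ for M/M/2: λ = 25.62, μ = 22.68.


ρ = λ/(cμ) = 25.62/(2·22.68) = 25.62/45.36 = 0.5648

Final: 0.5648


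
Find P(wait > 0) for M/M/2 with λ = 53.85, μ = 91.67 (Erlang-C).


a = λ/μ = 0.5874; ρ = a/2 = 0.2937
P₀ = 0.545934 (from M/M/c formula)
C(c,a) = [a^c/(c!(1−ρ))]·P₀ = [0.34508/(2·0.7063)]·0.545934
= 0.24429·0.545934 = 0.133367

Final: 0.133367


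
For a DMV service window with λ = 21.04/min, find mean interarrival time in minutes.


Mean interarrival time = 1/λ = 1/21.04 minute = 0.04753 minute
In minutes: 0.04753 × 1 = 0.04753 min

Final: 0.04753 min


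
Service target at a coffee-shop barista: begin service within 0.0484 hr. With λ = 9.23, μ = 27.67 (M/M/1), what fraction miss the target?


ρ = 9.23/27.67 = 0.3336
P(Wq > t) = ρ·e^{−(μ−λ)t} = 0.3336·e^{−0.8925}
= 0.3336·0.409632 = 0.136643

Final: 0.136643


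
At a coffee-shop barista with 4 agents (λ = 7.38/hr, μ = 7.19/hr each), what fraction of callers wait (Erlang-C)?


a = λ/μ = 1.0264; ρ = a/4 = 0.2566
P₀ = 0.357699 (from M/M/c formula)
C(c,a) = [a^c/(c!(1−ρ))]·P₀ = [1.10997/(24·0.7434)]·0.357699
= 0.06221·0.357699 = 0.022253

Final: 0.022253


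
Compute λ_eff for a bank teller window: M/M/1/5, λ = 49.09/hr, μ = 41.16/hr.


ρ = 1.1927; P_K = (1−ρ)ρ^5/(1−ρ^6) = 0.247552
λ_eff = λ(1 − P_K) = 49.09·(1 − 0.247552) = 49.09·0.752448 = 36.9376 /hr

Final: 36.9376 /hr


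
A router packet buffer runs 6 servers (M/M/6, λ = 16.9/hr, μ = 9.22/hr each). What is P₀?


a = λ/μ = 16.9/9.22 = 1.8330; ρ = a/c = 0.3055
Σ_{k=0}^{5} a^k/k! (terms k=0..5) = 1.00000 + 1.83297 + 1.67989 + 1.02640 + 0.47034 + 0.17242 = 6.18203
Tail: a^6/(6!(1−ρ)) = 37.92580/(720·0.6945) = 0.07585
P₀ = 1/(6.18203 + 0.07585) = 1/6.25787 = 0.159799

Final: 0.159799


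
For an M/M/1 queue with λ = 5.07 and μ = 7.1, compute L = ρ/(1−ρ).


ρ = λ/μ = 5.07/7.1 = 0.7141
L = ρ/(1−ρ) = 0.7141/(1 − 0.7141) = 0.7141/0.2859 = 2.4975

Final: 2.4975


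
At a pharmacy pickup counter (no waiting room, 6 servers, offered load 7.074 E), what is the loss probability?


B(c,a) = (a^c/c!) / Σ_{k=0}^{c} a^k/k!
a^6/6! = 174.043511
Σ terms (k=0..6): 1.00000 + 7.07400 + 25.02074 + 58.99890 + 104.33956 + 147.61960 + 174.04351 = 518.096307
B = 174.043511/518.096307 = 0.335929

Final: 0.335929


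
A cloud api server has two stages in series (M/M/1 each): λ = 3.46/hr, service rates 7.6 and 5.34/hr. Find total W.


Each node sees arrival rate λ = 3.46/hr (tandem ⇒ throughput preserved).
W₁ = 1/(μ₁−λ) = 1/(7.6−3.46) = 0.24155 hr
W₂ = 1/(μ₂−λ) = 1/(5.34−3.46) = 0.53191 hr
W_total = W₁ + W₂ = 0.24155 + 0.53191 = 0.77346 hr

Final: 0.77346 hr


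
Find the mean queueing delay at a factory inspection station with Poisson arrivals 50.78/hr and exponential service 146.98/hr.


ρ = 50.78/146.98 = 0.3455
Wq = ρ/(μ−λ) = 0.3455/(146.98 − 50.78) = 0.3455/96.20 = 0.003591 hr

Final: 0.003591 hr


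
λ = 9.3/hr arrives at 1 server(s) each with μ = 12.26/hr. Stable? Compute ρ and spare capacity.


Total capacity cμ = 1·12.26 = 12.26/hr
ρ = λ/(cμ) = 9.3/12.26 = 0.7586
Stable ⇔ ρ < 1: YES
Spare capacity = cμ − λ = 12.26 − 9.3 = 2.96/hr

Final: ρ = 0.7586; stable; margin = 2.96/hr


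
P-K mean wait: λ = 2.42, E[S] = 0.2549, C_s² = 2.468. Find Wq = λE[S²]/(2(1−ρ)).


ρ = λ·E[S] = 2.42·0.2549 = 0.6169
E[S²] = E[S]²(1+C_s²) = 0.2549²·(1+2.468) = 0.225330
Wq = λ·E[S²]/(2(1−ρ)) = 2.42·0.225330/(2·0.3831) = 0.71161 hr

Final: 0.71161 hr


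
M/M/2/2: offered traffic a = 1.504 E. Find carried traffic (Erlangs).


B(2,1.504) = 0.311143 (Erlang-B)
Carried load = a(1 − B) = 1.504·(1 − 0.311143) = 1.504·0.688857 = 1.0360 E

Final: 1.0360 Erlangs


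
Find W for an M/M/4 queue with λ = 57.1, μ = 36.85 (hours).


a = 1.5495; ρ = 0.3874; P₀ = 0.209986
Lq = P₀·a^c·ρ/(c!(1−ρ)²) = 0.05206
Wq = Lq/λ = 0.05206/57.1 = 0.0009118 hr
W = Wq + 1/μ = 0.0009118 + 0.02714 = 0.02805 hr

Final: 0.02805 hr


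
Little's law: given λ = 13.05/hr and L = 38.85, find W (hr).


W = L/λ = 38.85/13.05 = 2.9770 hr

Final: 2.9770 hr


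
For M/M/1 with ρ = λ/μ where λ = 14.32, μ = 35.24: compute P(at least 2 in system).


ρ = 14.32/35.24 = 0.4064
P(N ≥ n) = ρ^n = 0.4064^2 = 0.165126

Final: 0.165126


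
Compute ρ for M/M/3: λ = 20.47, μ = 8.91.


ρ = λ/(cμ) = 20.47/(3·8.91) = 20.47/26.73 = 0.7658

Final: 0.7658


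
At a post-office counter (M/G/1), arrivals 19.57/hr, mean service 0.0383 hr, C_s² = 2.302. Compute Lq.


ρ = λ·E[S] = 19.57·0.0383 = 0.7495
Lq = ρ²(1+C_s²)/(2(1−ρ)) = 0.5618·(1+2.302)/(2·0.2505)
= 0.5618·3.3020/0.5009 = 3.70316

Final: 3.70316


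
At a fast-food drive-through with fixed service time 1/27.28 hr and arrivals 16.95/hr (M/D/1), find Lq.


ρ = 16.95/27.28 = 0.6213
M/D/1: Lq = ρ²/(2(1−ρ)) = 0.3861/(2·0.3787) = 0.50976

Final: 0.50976


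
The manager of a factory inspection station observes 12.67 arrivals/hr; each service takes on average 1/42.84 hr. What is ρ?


ρ = λ/μ = 12.67/42.84 = 0.2958

Final: 0.2958


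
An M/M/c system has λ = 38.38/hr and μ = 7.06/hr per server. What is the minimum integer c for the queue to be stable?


Stability requires cμ > λ ⇔ c > λ/μ.
λ/μ = 38.38/7.06 = 5.4363
Minimum integer c = ⌊5.4363⌋ + 1 = 6
Check: 6·7.06 = 42.36 > 38.38, while 5·7.06 = 35.30 ≤ 38.38

Final: 6 servers


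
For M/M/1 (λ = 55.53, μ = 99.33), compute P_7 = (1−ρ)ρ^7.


ρ = 55.53/99.33 = 0.5590
P_n = (1−ρ)·ρ^n = (1 − 0.5590)·0.5590^7 = 0.4410·0.017066 = 0.007525

Final: 0.007525


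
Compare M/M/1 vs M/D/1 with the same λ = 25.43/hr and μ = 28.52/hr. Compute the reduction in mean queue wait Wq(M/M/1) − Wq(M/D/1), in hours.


ρ = 25.43/28.52 = 0.8917
Wq(M/M/1) = ρ/(μ−λ) = 0.8917/3.09 = 0.28856 hr
Wq(M/D/1) = ρ/(2(μ−λ)) = 0.14428 hr
Savings = 0.28856 − 0.14428 = 0.14428 hr

Final: 0.14428 hr


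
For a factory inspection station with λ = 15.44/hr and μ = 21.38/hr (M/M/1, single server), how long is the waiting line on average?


ρ = 15.44/21.38 = 0.7222
Lq = ρ²/(1−ρ) = 0.5215/0.2778 = 1.8772

Final: 1.8772


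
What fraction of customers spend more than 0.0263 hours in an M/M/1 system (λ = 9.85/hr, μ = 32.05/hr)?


W ~ Exponential(μ−λ) for M/M/1.
μ − λ = 32.05 − 9.85 = 22.2000
P(W > t) = e^{−(μ−λ)t} = e^{−0.5839} = 0.557741

Final: 0.557741


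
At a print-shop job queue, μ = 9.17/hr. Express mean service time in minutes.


Mean service time = 1/μ = 1/9.17 hour = 0.10905 hour
In minutes: 0.10905 × 60 = 6.5431 min

Final: 6.5431 min


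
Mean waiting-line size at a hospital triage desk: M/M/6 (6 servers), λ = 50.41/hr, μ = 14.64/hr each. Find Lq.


a = λ/μ = 3.4433; ρ = a/6 = 0.5739
P₀ = 0.030770
Lq = P₀·a^c·ρ / (c!·(1−ρ)²) = 0.030770·1666.68576·0.5739/(720·0.18157)
= 0.22512

Final: 0.22512


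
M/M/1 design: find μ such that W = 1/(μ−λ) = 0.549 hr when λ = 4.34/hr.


W = 1/(μ−λ) ⇒ μ − λ = 1/W = 1/0.549 = 1.8215
μ = λ + 1/W = 4.34 + 1.8215 = 6.1615 per hr

Final: 6.1615 /hr


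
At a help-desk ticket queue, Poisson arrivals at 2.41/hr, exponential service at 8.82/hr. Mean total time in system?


W = 1/(μ−λ) = 1/(8.82 − 2.41) = 1/6.41 = 0.1560 hr

Final: 0.1560 hr


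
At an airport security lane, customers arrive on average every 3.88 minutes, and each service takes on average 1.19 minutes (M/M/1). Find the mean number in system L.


λ = 60/3.88 = 15.4639 /hr
μ = 60/1.19 = 50.4202 /hr
ρ = λ/μ = 15.4639/50.4202 = 0.3067
L = ρ/(1−ρ) = 0.3067/0.6933 = 0.4424

Final: 0.4424


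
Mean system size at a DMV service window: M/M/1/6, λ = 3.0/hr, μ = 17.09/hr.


ρ = 3.0/17.09 = 0.1755
L = ρ[1 − (K+1)ρ^K + Kρ^(K+1)] / [(1−ρ)(1−ρ^(K+1))]
Numerator: 0.1755·(1 − 7·0.00002926 + 6·0.000005136) = 0.175511
Denominator: (0.8245)·(0.999995) = 0.824455
L = 0.175511/0.824455 = 0.2129

Final: 0.2129


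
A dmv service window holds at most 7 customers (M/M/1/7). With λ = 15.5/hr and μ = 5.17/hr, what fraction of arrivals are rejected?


ρ = λ/μ = 15.5/5.17 = 2.9981
P_K = (1−ρ)ρ^K/(1−ρ^(K+1)) = (-1.9981·2177.148665)/(1 − 6527.234876)
= -4350.086211/-6526.234876 = 0.666554

Final: 0.666554


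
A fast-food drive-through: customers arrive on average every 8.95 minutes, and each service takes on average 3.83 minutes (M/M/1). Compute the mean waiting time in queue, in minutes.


λ = 60/8.95 = 6.7039 /hr
μ = 60/3.83 = 15.6658 /hr
ρ = λ/μ = 6.7039/15.6658 = 0.4279
Wq = ρ/(μ−λ) = 0.4279/(15.6658−6.7039) = 0.04775 hr
In minutes: 0.04775·60 = 2.865 min

Final: 2.865 min
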